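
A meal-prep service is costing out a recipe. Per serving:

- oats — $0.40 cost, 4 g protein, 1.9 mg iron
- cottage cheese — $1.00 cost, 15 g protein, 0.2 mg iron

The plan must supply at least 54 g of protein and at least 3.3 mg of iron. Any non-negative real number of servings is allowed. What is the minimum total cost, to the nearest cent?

Compare the cost at each extreme point of the feasible region.
oats only: max(54/4, 3.3/1.9) = 13.5 servings → $5.40.
cottage cheese only: max(54/15, 3.3/0.2) = 16.5 servings → $16.50.
oats + cottage cheese with both tight: 1.397 servings and 3.227 servings → $3.79.
Cheapest feasible corner: $3.79.

$3.79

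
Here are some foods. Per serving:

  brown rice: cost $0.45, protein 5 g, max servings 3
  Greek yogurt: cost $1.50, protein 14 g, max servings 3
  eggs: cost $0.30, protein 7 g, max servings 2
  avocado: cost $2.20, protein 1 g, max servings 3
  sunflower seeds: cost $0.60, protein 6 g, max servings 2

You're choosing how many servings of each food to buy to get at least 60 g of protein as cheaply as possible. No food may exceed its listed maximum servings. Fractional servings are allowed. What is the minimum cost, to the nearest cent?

$5.19

Cost per g of protein: eggs $0.0429, brown rice $0.0900, sunflower seeds $0.1000, Greek yogurt $0.1071, avocado $2.2000.
Take 2 servings of eggs: +14.0 g protein for $0.60 (total $0.60, still need 46.0 g).
Take 3 servings of brown rice: +15.0 g protein for $1.35 (total $1.95, still need 31.0 g).
Take 2 servings of sunflower seeds: +12.0 g protein for $1.20 (total $3.15, still need 19.0 g).
Take 1.357 servings of Greek yogurt: +19.0 g protein for $2.04 (total $5.19, still need 0.0 g).
Filling from the cheapest source first is optimal under one linear minimum: $5.19.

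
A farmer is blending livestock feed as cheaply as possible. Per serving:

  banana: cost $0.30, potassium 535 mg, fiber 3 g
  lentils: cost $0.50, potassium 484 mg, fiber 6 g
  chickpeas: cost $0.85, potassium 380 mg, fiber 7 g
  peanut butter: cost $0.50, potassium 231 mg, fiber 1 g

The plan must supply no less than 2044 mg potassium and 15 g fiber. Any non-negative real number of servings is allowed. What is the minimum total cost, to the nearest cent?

At the optimum either one food covers both requirements or two foods hit both targets exactly; no other combination can be cheaper.
banana only: max(2044/535, 15/3) = 5 servings → $1.50.
lentils only: max(2044/484, 15/6) = 4.223 servings → $2.11.
chickpeas only: max(2044/380, 15/7) = 5.379 servings → $4.57.
peanut butter only: max(2044/231, 15/1) = 15 servings → $7.50.
banana + lentils with both tight: 2.846 servings and 1.077 servings → $1.39.
banana + chickpeas with both tight: 3.304 servings and 0.7267 servings → $1.61.
banana + peanut butter: intersection lies outside the first quadrant.
lentils + chickpeas: intersection lies outside the first quadrant.
lentils + peanut butter with both tight: 1.575 servings and 5.548 servings → $3.56.
chickpeas + peanut butter with both tight: 1.149 servings and 6.959 servings → $4.46.
Cheapest feasible corner: $1.39.

$1.39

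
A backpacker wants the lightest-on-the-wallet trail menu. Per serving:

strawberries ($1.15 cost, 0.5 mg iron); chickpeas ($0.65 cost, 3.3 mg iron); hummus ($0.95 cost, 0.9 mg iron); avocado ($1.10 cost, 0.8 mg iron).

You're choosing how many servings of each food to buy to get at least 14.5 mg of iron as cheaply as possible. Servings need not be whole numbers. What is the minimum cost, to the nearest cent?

Cost per mg of iron: chickpeas $0.1970, hummus $1.0556, avocado $1.3750, strawberries $2.3000.
With no serving limits, use only chickpeas: 14.5 mg / 3.3 mg = 4.394 servings × $0.65 = $2.86.

$2.86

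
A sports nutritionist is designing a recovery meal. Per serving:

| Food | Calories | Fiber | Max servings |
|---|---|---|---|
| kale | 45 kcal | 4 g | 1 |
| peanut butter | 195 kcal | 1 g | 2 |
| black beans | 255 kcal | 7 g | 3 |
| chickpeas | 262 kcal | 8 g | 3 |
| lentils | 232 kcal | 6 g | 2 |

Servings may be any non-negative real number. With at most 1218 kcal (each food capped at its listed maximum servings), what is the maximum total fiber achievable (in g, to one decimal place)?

Fiber per kcal: kale 0.08889, chickpeas 0.03053, black beans 0.02745, lentils 0.02586, peanut butter 0.005128.
Take 1 serving of kale: uses 45 kcal, +4.0 g fiber (running total 4.0 g).
Take 3 servings of chickpeas: uses 786 kcal, +24.0 g fiber (running total 28.0 g).
Take 1.518 servings of black beans: uses 387 kcal, +10.6 g fiber (running total 38.6 g).
Filling greedily by fiber-per-kcal is optimal for one linear limit, giving 38.6 g.

38.6 g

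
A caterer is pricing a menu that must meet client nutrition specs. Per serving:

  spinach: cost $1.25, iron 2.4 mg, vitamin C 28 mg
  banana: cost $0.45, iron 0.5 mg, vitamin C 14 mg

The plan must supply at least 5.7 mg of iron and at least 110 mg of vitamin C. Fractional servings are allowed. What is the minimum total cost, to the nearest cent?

spinach only: max(5.7/2.4, 110/28) = 3.929 servings → $4.91.
banana only: max(5.7/0.5, 110/14) = 11.4 servings → $5.13.
spinach + banana with both tight: 1.265 servings and 5.327 servings → $3.98.
So the least-cost plan costs $3.98.

$3.98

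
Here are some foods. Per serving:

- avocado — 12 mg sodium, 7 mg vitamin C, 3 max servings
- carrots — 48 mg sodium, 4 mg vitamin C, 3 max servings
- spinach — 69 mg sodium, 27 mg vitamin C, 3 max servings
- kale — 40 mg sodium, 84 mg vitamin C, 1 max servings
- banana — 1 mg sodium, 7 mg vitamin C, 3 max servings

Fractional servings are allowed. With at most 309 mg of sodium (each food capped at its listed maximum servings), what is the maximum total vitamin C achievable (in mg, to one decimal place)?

208.9 mg

Vitamin C per mg sodium: banana 7, kale 2.1, avocado 0.5833, spinach 0.3913, carrots 0.08333.
Take 3 servings of banana: uses 3 mg sodium, +21.0 mg vitamin C (running total 21.0 mg).
Take 1 serving of kale: uses 40 mg sodium, +84.0 mg vitamin C (running total 105.0 mg).
Take 3 servings of avocado: uses 36 mg sodium, +21.0 mg vitamin C (running total 126.0 mg).
Take 3 servings of spinach: uses 207 mg sodium, +81.0 mg vitamin C (running total 207.0 mg).
Take 0.4792 servings of carrots: uses 23 mg sodium, +1.9 mg vitamin C (running total 208.9 mg).
Greedy by best ratio exhausts the sodium allowance optimally: 208.9 mg.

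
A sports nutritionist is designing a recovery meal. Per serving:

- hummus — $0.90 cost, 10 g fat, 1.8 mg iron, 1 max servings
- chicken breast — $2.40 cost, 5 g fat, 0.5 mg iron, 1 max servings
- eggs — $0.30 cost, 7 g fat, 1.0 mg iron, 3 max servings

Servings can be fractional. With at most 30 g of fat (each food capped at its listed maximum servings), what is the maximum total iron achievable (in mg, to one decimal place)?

4.7 mg

Iron per g fat: hummus 0.18, eggs 0.1429, chicken breast 0.1.
Take 1 serving of hummus: uses 10 g fat, +1.8 mg iron (running total 1.8 mg).
Take 2.857 servings of eggs: uses 20 g fat, +2.9 mg iron (running total 4.7 mg).
Filling greedily by iron-per-g fat is optimal for one linear limit, giving 4.7 mg.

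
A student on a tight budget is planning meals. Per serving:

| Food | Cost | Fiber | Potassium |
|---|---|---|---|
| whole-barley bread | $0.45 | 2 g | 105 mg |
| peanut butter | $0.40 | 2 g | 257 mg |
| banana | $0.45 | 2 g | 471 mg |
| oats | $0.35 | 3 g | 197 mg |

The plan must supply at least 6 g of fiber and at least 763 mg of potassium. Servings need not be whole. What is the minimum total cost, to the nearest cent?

A basic optimal solution has at most two foods positive. Try each food alone and each pair with both targets met exactly.
whole-barley bread only: max(6/2, 763/105) = 7.267 servings → $3.27.
peanut butter only: max(6/2, 763/257) = 3 servings → $1.20.
banana only: max(6/2, 763/471) = 3 servings → $1.35.
oats only: max(6/3, 763/197) = 3.873 servings → $1.36.
whole-barley bread + peanut butter with both tight: 0.05263 servings and 2.947 servings → $1.20.
whole-barley bread + banana with both tight: 1.776 servings and 1.224 servings → $1.35.
whole-barley bread + oats with both targets exact would need a negative amount; discard.
peanut butter + banana: intersection lies outside the first quadrant.
peanut butter + oats with both tight: 2.936 servings and 0.04244 servings → $1.19.
banana + oats with both tight: 1.086 servings and 1.276 servings → $0.94.
The minimum over all feasible corners is $0.94.

$0.94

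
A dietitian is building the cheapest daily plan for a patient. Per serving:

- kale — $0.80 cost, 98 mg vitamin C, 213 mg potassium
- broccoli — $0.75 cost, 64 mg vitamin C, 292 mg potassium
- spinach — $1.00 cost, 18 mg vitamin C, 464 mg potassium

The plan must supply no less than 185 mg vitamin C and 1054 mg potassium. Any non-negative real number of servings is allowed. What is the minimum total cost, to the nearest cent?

$2.60

Check every corner: each single food scaled to meet both minima, and each pair solved so both constraints bind.
kale only: max(185/98, 1054/213) = 4.948 servings → $3.96.
broccoli only: max(185/64, 1054/292) = 3.61 servings → $2.71.
spinach only: max(185/18, 1054/464) = 10.28 servings → $10.28.
kale + broccoli: the both-tight solution has a negative serving — not a feasible corner.
kale + spinach with both tight: 1.606 servings and 1.534 servings → $2.82.
broccoli + spinach with both tight: 2.736 servings and 0.5498 servings → $2.60.
So the least-cost plan costs $2.60.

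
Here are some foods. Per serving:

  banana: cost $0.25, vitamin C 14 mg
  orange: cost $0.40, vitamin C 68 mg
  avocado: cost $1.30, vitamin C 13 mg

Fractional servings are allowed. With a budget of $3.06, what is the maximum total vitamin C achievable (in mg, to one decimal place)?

520.2 mg

Vitamin C per dollar: orange 170, banana 56, avocado 10.
With no serving limits, spend the whole cost allowance on orange: $3.06 / $0.40 × 68 mg = 520.2 mg.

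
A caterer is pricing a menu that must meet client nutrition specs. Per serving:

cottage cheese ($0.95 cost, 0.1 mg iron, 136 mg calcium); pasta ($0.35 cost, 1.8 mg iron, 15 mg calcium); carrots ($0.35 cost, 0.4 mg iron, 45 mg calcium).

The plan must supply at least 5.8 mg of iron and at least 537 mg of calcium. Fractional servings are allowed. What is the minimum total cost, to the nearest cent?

cottage cheese only: max(5.8/0.1, 537/136) = 58 servings → $55.10.
pasta only: max(5.8/1.8, 537/15) = 35.8 servings → $12.53.
carrots only: max(5.8/0.4, 537/45) = 14.5 servings → $5.08.
cottage cheese + pasta with both tight: 3.615 servings and 3.021 servings → $4.49.
cottage cheese + carrots: the both-tight solution has a negative serving — not a feasible corner.
pasta + carrots with both tight: 0.616 servings and 11.73 servings → $4.32.
So the least-cost plan costs $4.32.

$4.32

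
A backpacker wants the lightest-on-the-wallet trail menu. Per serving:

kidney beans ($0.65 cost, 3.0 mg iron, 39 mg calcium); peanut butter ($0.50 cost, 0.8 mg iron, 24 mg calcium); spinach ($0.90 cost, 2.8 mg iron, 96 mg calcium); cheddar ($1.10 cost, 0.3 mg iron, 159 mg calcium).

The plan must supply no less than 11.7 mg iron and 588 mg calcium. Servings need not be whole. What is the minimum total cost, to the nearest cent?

This is a tiny linear program; its minimum lies at a vertex of the feasible set. List the vertices and price them.
kidney beans only: max(11.7/3.0, 588/39) = 15.08 servings → $9.80.
peanut butter only: max(11.7/0.8, 588/24) = 24.5 servings → $12.25.
spinach only: max(11.7/2.8, 588/96) = 6.125 servings → $5.51.
cheddar only: max(11.7/0.3, 588/159) = 39 servings → $42.90.
kidney beans + peanut butter: intersection lies outside the first quadrant.
kidney beans + spinach: the both-tight solution has a negative serving — not a feasible corner.
kidney beans + cheddar with both tight: 3.619 servings and 2.81 servings → $5.44.
peanut butter + spinach with both targets exact would need a negative amount; discard.
peanut butter + cheddar with both tight: 14.03 servings and 1.58 servings → $8.75.
spinach + cheddar with both tight: 4.044 servings and 1.256 servings → $5.02.
So the least-cost plan costs $5.02.

$5.02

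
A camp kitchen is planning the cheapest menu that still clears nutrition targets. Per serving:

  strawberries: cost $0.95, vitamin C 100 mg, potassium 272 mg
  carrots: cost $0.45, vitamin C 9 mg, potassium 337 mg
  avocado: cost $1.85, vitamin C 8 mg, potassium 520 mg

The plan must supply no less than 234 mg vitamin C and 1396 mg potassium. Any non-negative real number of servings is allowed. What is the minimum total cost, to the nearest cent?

$3.11

strawberries only: max(234/100, 1396/272) = 5.132 servings → $4.88.
carrots only: max(234/9, 1396/337) = 26 servings → $11.70.
avocado only: max(234/8, 1396/520) = 29.25 servings → $54.11.
strawberries + carrots with both tight: 2.121 servings and 2.43 servings → $3.11.
strawberries + avocado with both tight: 2.218 servings and 1.524 servings → $4.93.
carrots + avocado: the both-tight solution has a negative serving — not a feasible corner.
The minimum over all feasible corners is $3.11.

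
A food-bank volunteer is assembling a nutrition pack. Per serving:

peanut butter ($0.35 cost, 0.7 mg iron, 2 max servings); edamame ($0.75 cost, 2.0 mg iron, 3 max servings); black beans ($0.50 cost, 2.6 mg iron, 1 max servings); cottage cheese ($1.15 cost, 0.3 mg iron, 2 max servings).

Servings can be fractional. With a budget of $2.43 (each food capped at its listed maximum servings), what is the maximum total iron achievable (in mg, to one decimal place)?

7.7 mg

Iron per dollar: black beans 5.2, edamame 2.667, peanut butter 2, cottage cheese 0.2609.
Take 1 serving of black beans: spends $0.50, +2.6 mg iron (running total 2.6 mg).
Take 2.573 servings of edamame: spends $1.93, +5.1 mg iron (running total 7.7 mg).
Filling greedily by iron-per-dollar is optimal for one linear limit, giving 7.7 mg.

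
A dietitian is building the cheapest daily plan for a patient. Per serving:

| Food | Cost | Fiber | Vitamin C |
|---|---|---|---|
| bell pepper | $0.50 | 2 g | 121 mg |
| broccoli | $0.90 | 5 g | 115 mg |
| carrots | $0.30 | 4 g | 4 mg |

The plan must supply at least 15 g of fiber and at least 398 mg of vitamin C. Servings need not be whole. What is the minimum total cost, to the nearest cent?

Compare the cost at each extreme point of the feasible region.
bell pepper only: max(15/2, 398/121) = 7.5 servings → $3.75.
broccoli only: max(15/5, 398/115) = 3.461 servings → $3.11.
carrots only: max(15/4, 398/4) = 99.5 servings → $29.85.
bell pepper + broccoli with both tight: 0.7067 servings and 2.717 servings → $2.80.
bell pepper + carrots with both tight: 3.218 servings and 2.141 servings → $2.25.
broccoli + carrots: the both-tight solution has a negative serving — not a feasible corner.
So the least-cost plan costs $2.25.

$2.25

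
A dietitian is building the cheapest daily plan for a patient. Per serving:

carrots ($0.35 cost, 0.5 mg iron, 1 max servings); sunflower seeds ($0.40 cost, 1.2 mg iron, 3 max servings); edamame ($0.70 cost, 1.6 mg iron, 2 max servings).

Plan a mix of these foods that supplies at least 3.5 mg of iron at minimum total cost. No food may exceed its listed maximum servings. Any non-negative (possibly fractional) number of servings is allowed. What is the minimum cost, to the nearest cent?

$1.17

Cost per mg of iron: sunflower seeds $0.3333, edamame $0.4375, carrots $0.7000.
Take 2.917 servings of sunflower seeds: +3.5 mg iron for $1.17 (total $1.17, still need 0.0 mg).
Greedy by cheapest-per-mg is optimal for a single linear constraint, so the minimum cost is $1.17.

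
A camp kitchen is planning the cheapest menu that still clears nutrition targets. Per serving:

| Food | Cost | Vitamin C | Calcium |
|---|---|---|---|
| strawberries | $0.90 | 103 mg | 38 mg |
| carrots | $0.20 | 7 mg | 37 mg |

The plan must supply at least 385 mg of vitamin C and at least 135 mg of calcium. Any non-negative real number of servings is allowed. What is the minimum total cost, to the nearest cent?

$3.36

strawberries only: max(385/103, 135/38) = 3.738 servings → $3.36.
carrots only: max(385/7, 135/37) = 55 servings → $11.00.
strawberries + carrots with both targets exact would need a negative amount; discard.
The minimum over all feasible corners is $3.36.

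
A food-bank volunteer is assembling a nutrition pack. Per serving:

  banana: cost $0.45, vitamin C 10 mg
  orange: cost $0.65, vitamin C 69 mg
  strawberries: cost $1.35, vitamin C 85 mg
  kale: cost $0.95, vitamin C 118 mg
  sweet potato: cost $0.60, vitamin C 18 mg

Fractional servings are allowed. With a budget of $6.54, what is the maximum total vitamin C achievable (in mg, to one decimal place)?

Vitamin C per dollar: kale 124.2, orange 106.2, strawberries 62.96, sweet potato 30, banana 22.22.
With no serving limits, spend the whole cost allowance on kale: $6.54 / $0.95 × 118 mg = 812.3 mg.

812.3 mg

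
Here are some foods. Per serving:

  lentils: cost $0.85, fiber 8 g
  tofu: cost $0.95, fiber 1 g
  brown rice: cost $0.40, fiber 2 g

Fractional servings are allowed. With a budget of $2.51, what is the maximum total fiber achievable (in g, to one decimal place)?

Fiber per dollar: lentils 9.412, brown rice 5, tofu 1.053.
With no serving limits, spend the whole cost allowance on lentils: $2.51 / $0.85 × 8 g = 23.6 g.

23.6 g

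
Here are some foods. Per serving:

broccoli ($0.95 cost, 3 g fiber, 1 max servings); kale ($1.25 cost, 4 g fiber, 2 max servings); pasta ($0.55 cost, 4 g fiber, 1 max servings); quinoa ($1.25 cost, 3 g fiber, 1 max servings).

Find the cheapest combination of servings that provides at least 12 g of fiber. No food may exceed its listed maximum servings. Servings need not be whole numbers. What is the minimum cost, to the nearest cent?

Cost per g of fiber: pasta $0.1375, kale $0.3125, broccoli $0.3167, quinoa $0.4167.
Take 1 serving of pasta: +4.0 g fiber for $0.55 (total $0.55, still need 8.0 g).
Take 2 servings of kale: +8.0 g fiber for $2.50 (total $3.05, still need 0.0 g).
Greedy by cheapest-per-g is optimal for a single linear constraint, so the minimum cost is $3.05.

$3.05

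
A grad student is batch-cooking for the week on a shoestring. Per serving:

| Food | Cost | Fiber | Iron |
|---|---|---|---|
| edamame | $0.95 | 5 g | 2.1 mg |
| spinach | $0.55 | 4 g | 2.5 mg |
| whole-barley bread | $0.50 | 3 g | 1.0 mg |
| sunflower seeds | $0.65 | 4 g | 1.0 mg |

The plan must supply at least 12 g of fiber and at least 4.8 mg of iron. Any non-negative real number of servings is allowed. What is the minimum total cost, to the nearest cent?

For a min-cost LP with two ≥-constraints, a basic feasible solution has at most two positive variables.
edamame only: max(12/5, 4.8/2.1) = 2.4 servings → $2.28.
spinach only: max(12/4, 4.8/2.5) = 3 servings → $1.65.
whole-barley bread only: max(12/3, 4.8/1.0) = 4.8 servings → $2.40.
sunflower seeds only: max(12/4, 4.8/1.0) = 4.8 servings → $3.12.
edamame + spinach with both targets exact would need a negative amount; discard.
edamame + whole-barley bread with both tight: 1.846 servings and 0.9231 servings → $2.22.
edamame + sunflower seeds with both tight: 2.118 servings and 0.3529 servings → $2.24.
spinach + whole-barley bread with both tight: 0.6857 servings and 3.086 servings → $1.92.
spinach + sunflower seeds with both tight: 1.2 servings and 1.8 servings → $1.83.
whole-barley bread + sunflower seeds: intersection lies outside the first quadrant.
Cheapest feasible corner: $1.65.

$1.65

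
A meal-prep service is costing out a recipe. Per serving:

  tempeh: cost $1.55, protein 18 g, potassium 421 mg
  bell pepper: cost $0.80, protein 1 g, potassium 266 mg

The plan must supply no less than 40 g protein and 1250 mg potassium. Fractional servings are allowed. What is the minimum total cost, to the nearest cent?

$4.37

tempeh only: max(40/18, 1250/421) = 2.969 servings → $4.60.
bell pepper only: max(40/1, 1250/266) = 40 servings → $32.00.
tempeh + bell pepper with both tight: 2.15 servings and 1.296 servings → $4.37.
Cheapest feasible corner: $4.37.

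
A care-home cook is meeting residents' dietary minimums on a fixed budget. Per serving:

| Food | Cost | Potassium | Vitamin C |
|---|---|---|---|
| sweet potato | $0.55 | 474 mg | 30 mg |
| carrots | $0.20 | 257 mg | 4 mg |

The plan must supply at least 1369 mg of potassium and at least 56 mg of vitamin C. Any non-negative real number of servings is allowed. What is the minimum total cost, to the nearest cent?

Minimising a linear cost over {potassium ≥ 1369, vitamin C ≥ 56, servings ≥ 0} — the optimum is at a vertex, using one or two foods.
sweet potato only: max(1369/474, 56/30) = 2.888 servings → $1.59.
carrots only: max(1369/257, 56/4) = 14 servings → $2.80.
sweet potato + carrots with both tight: 1.534 servings and 2.498 servings → $1.34.
The minimum over all feasible corners is $1.34.

$1.34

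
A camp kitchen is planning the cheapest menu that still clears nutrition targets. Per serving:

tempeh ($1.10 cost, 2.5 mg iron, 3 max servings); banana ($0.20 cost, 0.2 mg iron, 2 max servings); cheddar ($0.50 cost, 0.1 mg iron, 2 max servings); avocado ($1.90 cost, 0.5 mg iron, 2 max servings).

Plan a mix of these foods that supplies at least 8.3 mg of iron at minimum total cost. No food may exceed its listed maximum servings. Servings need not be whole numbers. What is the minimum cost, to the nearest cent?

Cost per mg of iron: tempeh $0.4400, banana $1.0000, avocado $3.8000, cheddar $5.0000.
Take 3 servings of tempeh: +7.5 mg iron for $3.30 (total $3.30, still need 0.8 mg).
Take 2 servings of banana: +0.4 mg iron for $0.40 (total $3.70, still need 0.4 mg).
Take 0.8 servings of avocado: +0.4 mg iron for $1.52 (total $5.22, still need 0.0 mg).
Greedy by cheapest-per-mg is optimal for a single linear constraint, so the minimum cost is $5.22.

$5.22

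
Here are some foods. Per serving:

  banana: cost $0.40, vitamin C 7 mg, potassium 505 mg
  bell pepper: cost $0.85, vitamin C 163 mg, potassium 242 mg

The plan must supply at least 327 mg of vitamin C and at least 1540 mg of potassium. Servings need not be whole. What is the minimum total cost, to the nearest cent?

At the optimum either one food covers both requirements or two foods hit both targets exactly; no other combination can be cheaper.
banana only: max(327/7, 1540/505) = 46.71 servings → $18.69.
bell pepper only: max(327/163, 1540/242) = 6.364 servings → $5.41.
banana + bell pepper with both tight: 2.132 servings and 1.915 servings → $2.48.
So the least-cost plan costs $2.48.

$2.48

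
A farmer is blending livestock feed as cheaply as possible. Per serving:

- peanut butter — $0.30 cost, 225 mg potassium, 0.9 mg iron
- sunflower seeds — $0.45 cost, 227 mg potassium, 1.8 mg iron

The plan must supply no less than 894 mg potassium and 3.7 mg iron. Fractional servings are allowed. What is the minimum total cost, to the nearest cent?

For a min-cost LP with two ≥-constraints, a basic feasible solution has at most two positive variables.
peanut butter only: max(894/225, 3.7/0.9) = 4.111 servings → $1.23.
sunflower seeds only: max(894/227, 3.7/1.8) = 3.938 servings → $1.77.
peanut butter + sunflower seeds with both tight: 3.833 servings and 0.139 servings → $1.21.
So the least-cost plan costs $1.21.

$1.21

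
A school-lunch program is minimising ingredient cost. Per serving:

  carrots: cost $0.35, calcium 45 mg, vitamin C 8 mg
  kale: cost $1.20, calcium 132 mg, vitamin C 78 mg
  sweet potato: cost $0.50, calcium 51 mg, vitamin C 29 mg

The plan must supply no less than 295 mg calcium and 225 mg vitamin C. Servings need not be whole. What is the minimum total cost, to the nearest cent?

$3.46

With two linear requirements the optimum uses one or two foods; enumerate the corners.
carrots only: max(295/45, 225/8) = 28.12 servings → $9.84.
kale only: max(295/132, 225/78) = 2.885 servings → $3.46.
sweet potato only: max(295/51, 225/29) = 7.759 servings → $3.88.
carrots + kale: the both-tight solution has a negative serving — not a feasible corner.
carrots + sweet potato: intersection lies outside the first quadrant.
kale + sweet potato with both targets exact would need a negative amount; discard.
The minimum over all feasible corners is $3.46.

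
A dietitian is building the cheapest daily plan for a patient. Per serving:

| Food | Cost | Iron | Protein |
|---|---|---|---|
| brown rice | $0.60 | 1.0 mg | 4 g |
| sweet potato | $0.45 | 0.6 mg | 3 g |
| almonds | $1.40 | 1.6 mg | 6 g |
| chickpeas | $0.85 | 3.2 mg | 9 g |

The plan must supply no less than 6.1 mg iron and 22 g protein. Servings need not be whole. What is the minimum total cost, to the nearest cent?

The cheapest plan sits at a corner of the feasible region — with two constraints it uses at most two foods.
brown rice only: max(6.1/1.0, 22/4) = 6.1 servings → $3.66.
sweet potato only: max(6.1/0.6, 22/3) = 10.17 servings → $4.58.
almonds only: max(6.1/1.6, 22/6) = 3.812 servings → $5.34.
chickpeas only: max(6.1/3.2, 22/9) = 2.444 servings → $2.08.
brown rice + sweet potato: the both-tight solution has a negative serving — not a feasible corner.
brown rice + almonds with both targets exact would need a negative amount; discard.
brown rice + chickpeas with both tight: 4.079 servings and 0.6316 servings → $2.98.
sweet potato + almonds with both targets exact would need a negative amount; discard.
sweet potato + chickpeas with both tight: 3.69 servings and 1.214 servings → $2.69.
almonds + chickpeas with both tight: 3.229 servings and 0.2917 servings → $4.77.
So the least-cost plan costs $2.08.

$2.08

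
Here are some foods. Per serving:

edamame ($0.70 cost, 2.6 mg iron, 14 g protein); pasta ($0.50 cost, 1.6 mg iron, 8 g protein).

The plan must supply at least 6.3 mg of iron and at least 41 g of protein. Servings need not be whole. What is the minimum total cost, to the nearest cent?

An LP optimum is at a vertex; with two nutrient constraints at most two foods are used. Check each candidate.
edamame only: max(6.3/2.6, 41/14) = 2.929 servings → $2.05.
pasta only: max(6.3/1.6, 41/8) = 5.125 servings → $2.56.
edamame + pasta with both targets exact would need a negative amount; discard.
The minimum over all feasible corners is $2.05.

$2.05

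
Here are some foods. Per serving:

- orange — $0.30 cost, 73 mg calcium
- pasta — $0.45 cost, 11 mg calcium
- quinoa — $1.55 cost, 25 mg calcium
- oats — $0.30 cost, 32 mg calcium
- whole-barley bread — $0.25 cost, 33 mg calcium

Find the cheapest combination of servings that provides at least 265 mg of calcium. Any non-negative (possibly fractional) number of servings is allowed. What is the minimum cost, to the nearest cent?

$1.09

Cost per mg of calcium: orange $0.0041, whole-barley bread $0.0076, oats $0.0094, pasta $0.0409, quinoa $0.0620.
With no serving limits, use only orange: 265 mg / 73 mg = 3.63 servings × $0.30 = $1.09.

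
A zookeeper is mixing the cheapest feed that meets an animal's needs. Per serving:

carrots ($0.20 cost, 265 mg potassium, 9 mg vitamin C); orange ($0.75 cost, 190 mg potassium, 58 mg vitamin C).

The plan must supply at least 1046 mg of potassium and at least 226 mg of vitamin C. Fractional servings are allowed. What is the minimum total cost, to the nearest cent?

Minimising a linear cost over {potassium ≥ 1046, vitamin C ≥ 226, servings ≥ 0} — the optimum is at a vertex, using one or two foods.
carrots only: max(1046/265, 226/9) = 25.11 servings → $5.02.
orange only: max(1046/190, 226/58) = 5.505 servings → $4.13.
carrots + orange with both tight: 1.298 servings and 3.695 servings → $3.03.
So the least-cost plan costs $3.03.

$3.03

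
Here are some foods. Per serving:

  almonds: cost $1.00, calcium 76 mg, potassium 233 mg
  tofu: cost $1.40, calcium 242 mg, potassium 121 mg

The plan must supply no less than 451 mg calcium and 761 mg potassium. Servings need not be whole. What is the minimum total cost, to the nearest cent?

$4.15

At the optimum either one food covers both requirements or two foods hit both targets exactly; no other combination can be cheaper.
almonds only: max(451/76, 761/233) = 5.934 servings → $5.93.
tofu only: max(451/242, 761/121) = 6.289 servings → $8.80.
almonds + tofu with both tight: 2.746 servings and 1.001 servings → $4.15.
So the least-cost plan costs $4.15.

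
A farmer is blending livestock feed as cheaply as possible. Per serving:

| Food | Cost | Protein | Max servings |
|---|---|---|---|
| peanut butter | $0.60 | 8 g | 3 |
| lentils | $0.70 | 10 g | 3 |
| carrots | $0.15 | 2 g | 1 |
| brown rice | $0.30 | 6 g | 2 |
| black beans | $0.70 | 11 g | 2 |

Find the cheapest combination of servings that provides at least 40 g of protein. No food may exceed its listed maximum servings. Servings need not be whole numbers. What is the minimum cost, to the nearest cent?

Cost per g of protein: brown rice $0.0500, black beans $0.0636, lentils $0.0700, peanut butter $0.0750, carrots $0.0750.
Take 2 servings of brown rice: +12.0 g protein for $0.60 (total $0.60, still need 28.0 g).
Take 2 servings of black beans: +22.0 g protein for $1.40 (total $2.00, still need 6.0 g).
Take 0.6 servings of lentils: +6.0 g protein for $0.42 (total $2.42, still need 0.0 g).
Greedy by cheapest-per-g is optimal for a single linear constraint, so the minimum cost is $2.42.

$2.42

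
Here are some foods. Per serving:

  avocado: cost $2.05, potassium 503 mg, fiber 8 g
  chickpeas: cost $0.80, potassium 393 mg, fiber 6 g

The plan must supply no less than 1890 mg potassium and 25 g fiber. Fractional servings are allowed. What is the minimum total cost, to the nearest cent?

$3.85

Check every corner: each single food scaled to meet both minima, and each pair solved so both constraints bind.
avocado only: max(1890/503, 25/8) = 3.757 servings → $7.70.
chickpeas only: max(1890/393, 25/6) = 4.809 servings → $3.85.
avocado + chickpeas: intersection lies outside the first quadrant.
So the least-cost plan costs $3.85.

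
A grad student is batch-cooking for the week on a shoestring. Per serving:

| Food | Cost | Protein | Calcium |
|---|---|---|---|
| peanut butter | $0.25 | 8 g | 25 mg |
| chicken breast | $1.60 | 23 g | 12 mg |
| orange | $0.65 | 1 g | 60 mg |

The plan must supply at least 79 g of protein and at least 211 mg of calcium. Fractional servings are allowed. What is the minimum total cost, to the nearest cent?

The cheapest plan sits at a corner of the feasible region — with two constraints it uses at most two foods.
peanut butter only: max(79/8, 211/25) = 9.875 servings → $2.47.
chicken breast only: max(79/23, 211/12) = 17.58 servings → $28.13.
orange only: max(79/1, 211/60) = 79 servings → $51.35.
peanut butter + chicken breast with both tight: 8.152 servings and 0.5992 servings → $3.00.
peanut butter + orange: intersection lies outside the first quadrant.
chicken breast + orange with both tight: 3.311 servings and 2.855 servings → $7.15.
Cheapest feasible corner: $2.47.

$2.47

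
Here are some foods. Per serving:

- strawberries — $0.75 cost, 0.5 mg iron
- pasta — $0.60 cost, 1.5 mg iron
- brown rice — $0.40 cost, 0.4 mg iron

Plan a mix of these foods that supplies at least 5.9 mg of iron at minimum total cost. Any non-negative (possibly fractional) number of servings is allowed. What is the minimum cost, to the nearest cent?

$2.36

Cost per mg of iron: pasta $0.4000, brown rice $1.0000, strawberries $1.5000.
With no serving limits, use only pasta: 5.9 mg / 1.5 mg = 3.933 servings × $0.60 = $2.36.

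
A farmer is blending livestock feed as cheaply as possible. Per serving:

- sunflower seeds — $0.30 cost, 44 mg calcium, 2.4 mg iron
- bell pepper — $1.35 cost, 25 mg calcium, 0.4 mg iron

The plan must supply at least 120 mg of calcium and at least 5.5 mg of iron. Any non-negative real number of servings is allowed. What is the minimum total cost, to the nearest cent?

Compare the cost at each extreme point of the feasible region.
sunflower seeds only: max(120/44, 5.5/2.4) = 2.727 servings → $0.82.
bell pepper only: max(120/25, 5.5/0.4) = 13.75 servings → $18.56.
sunflower seeds + bell pepper with both tight: 2.111 servings and 1.085 servings → $2.10.
So the least-cost plan costs $0.82.

$0.82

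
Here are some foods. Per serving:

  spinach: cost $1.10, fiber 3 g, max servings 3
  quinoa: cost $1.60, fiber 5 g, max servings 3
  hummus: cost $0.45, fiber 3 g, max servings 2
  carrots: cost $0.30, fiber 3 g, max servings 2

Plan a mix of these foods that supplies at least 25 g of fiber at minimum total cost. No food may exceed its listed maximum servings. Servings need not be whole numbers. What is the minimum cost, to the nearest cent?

$5.66

Cost per g of fiber: carrots $0.1000, hummus $0.1500, quinoa $0.3200, spinach $0.3667.
Take 2 servings of carrots: +6.0 g fiber for $0.60 (total $0.60, still need 19.0 g).
Take 2 servings of hummus: +6.0 g fiber for $0.90 (total $1.50, still need 13.0 g).
Take 2.6 servings of quinoa: +13.0 g fiber for $4.16 (total $5.66, still need 0.0 g).
Greedy by cheapest-per-g is optimal for a single linear constraint, so the minimum cost is $5.66.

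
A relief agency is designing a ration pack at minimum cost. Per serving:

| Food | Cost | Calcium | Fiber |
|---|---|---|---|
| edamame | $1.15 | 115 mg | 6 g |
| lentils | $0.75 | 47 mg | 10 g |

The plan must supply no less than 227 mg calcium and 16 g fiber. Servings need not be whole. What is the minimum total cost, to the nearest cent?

$2.42

For a min-cost LP with two ≥-constraints, a basic feasible solution has at most two positive variables.
edamame only: max(227/115, 16/6) = 2.667 servings → $3.07.
lentils only: max(227/47, 16/10) = 4.83 servings → $3.62.
edamame + lentils with both tight: 1.749 servings and 0.5507 servings → $2.42.
The minimum over all feasible corners is $2.42.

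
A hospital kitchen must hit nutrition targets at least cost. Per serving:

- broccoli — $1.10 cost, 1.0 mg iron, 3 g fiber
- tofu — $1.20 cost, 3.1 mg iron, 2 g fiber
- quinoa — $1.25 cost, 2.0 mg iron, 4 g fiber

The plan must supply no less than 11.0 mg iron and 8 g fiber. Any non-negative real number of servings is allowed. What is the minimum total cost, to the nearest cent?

$4.42

Minimising a linear cost over {iron ≥ 11.0, fiber ≥ 8, servings ≥ 0} — the optimum is at a vertex, using one or two foods.
broccoli only: max(11.0/1.0, 8/3) = 11 servings → $12.10.
tofu only: max(11.0/3.1, 8/2) = 4 servings → $4.80.
quinoa only: max(11.0/2.0, 8/4) = 5.5 servings → $6.88.
broccoli + tofu with both tight: 0.3836 servings and 3.425 servings → $4.53.
broccoli + quinoa: intersection lies outside the first quadrant.
tofu + quinoa with both tight: 3.333 servings and 0.3333 servings → $4.42.
Cheapest feasible corner: $4.42.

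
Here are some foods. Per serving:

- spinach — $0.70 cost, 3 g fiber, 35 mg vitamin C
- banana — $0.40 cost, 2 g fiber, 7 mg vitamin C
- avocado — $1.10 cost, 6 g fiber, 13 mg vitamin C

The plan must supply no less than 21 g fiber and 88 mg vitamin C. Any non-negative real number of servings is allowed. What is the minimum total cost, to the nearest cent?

spinach only: max(21/3, 88/35) = 7 servings → $4.90.
banana only: max(21/2, 88/7) = 12.57 servings → $5.03.
avocado only: max(21/6, 88/13) = 6.769 servings → $7.45.
spinach + banana with both tight: 0.5918 servings and 9.612 servings → $4.26.
spinach + avocado with both tight: 1.491 servings and 2.754 servings → $4.07.
banana + avocado: intersection lies outside the first quadrant.
So the least-cost plan costs $4.07.

$4.07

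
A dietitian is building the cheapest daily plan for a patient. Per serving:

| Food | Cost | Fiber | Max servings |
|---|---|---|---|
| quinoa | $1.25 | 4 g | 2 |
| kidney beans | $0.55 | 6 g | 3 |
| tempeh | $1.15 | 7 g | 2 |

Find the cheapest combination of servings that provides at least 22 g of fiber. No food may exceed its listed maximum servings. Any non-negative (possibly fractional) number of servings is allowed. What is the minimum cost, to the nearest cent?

Cost per g of fiber: kidney beans $0.0917, tempeh $0.1643, quinoa $0.3125.
Take 3 servings of kidney beans: +18.0 g fiber for $1.65 (total $1.65, still need 4.0 g).
Take 0.5714 servings of tempeh: +4.0 g fiber for $0.66 (total $2.31, still need 0.0 g).
Greedy by cheapest-per-g is optimal for a single linear constraint, so the minimum cost is $2.31.

$2.31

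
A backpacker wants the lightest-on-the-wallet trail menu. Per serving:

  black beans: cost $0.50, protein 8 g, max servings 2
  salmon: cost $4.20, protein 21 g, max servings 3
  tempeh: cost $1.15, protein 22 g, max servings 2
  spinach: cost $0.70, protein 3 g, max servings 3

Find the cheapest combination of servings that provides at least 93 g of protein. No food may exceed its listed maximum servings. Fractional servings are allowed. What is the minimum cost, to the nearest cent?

$9.90

Cost per g of protein: tempeh $0.0523, black beans $0.0625, salmon $0.2000, spinach $0.2333.
Take 2 servings of tempeh: +44.0 g protein for $2.30 (total $2.30, still need 49.0 g).
Take 2 servings of black beans: +16.0 g protein for $1.00 (total $3.30, still need 33.0 g).
Take 1.571 servings of salmon: +33.0 g protein for $6.60 (total $9.90, still need 0.0 g).
Filling from the cheapest source first is optimal under one linear minimum: $9.90.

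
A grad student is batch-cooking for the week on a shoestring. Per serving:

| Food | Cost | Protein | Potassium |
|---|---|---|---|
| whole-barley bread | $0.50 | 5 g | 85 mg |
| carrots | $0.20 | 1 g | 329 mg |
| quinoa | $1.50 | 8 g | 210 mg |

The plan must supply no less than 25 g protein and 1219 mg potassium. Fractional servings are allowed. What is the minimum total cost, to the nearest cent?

$2.75

whole-barley bread only: max(25/5, 1219/85) = 14.34 servings → $7.17.
carrots only: max(25/1, 1219/329) = 25 servings → $5.00.
quinoa only: max(25/8, 1219/210) = 5.805 servings → $8.71.
whole-barley bread + carrots with both tight: 4.491 servings and 2.545 servings → $2.75.
whole-barley bread + quinoa with both targets exact would need a negative amount; discard.
carrots + quinoa with both tight: 1.859 servings and 2.893 servings → $4.71.
Cheapest feasible corner: $2.75.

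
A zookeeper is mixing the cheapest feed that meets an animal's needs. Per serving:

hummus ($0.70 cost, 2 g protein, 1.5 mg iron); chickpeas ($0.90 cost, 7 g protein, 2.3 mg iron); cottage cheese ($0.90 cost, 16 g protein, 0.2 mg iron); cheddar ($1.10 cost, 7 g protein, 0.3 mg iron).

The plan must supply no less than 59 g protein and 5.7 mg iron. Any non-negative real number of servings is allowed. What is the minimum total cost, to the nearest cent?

$4.45

The cheapest plan sits at a corner of the feasible region — with two constraints it uses at most two foods.
hummus only: max(59/2, 5.7/1.5) = 29.5 servings → $20.65.
chickpeas only: max(59/7, 5.7/2.3) = 8.429 servings → $7.59.
cottage cheese only: max(59/16, 5.7/0.2) = 28.5 servings → $25.65.
cheddar only: max(59/7, 5.7/0.3) = 19 servings → $20.90.
hummus + chickpeas with both targets exact would need a negative amount; discard.
hummus + cottage cheese with both tight: 3.364 servings and 3.267 servings → $5.30.
hummus + cheddar with both tight: 2.242 servings and 7.788 servings → $10.14.
chickpeas + cottage cheese with both tight: 2.243 servings and 2.706 servings → $4.45.
chickpeas + cheddar with both tight: 1.586 servings and 6.843 servings → $8.95.
cottage cheese + cheddar with both targets exact would need a negative amount; discard.
Cheapest feasible corner: $4.45.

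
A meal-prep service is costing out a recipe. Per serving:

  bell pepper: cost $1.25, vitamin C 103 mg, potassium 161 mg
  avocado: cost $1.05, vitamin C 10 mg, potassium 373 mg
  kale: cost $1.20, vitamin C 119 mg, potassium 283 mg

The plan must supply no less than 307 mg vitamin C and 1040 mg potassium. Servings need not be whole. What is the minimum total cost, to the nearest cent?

The cheapest plan sits at a corner of the feasible region — with two constraints it uses at most two foods.
bell pepper only: max(307/103, 1040/161) = 6.46 servings → $8.07.
avocado only: max(307/10, 1040/373) = 30.7 servings → $32.23.
kale only: max(307/119, 1040/283) = 3.675 servings → $4.41.
bell pepper + avocado with both tight: 2.828 servings and 1.567 servings → $5.18.
bell pepper + kale: the both-tight solution has a negative serving — not a feasible corner.
avocado + kale with both tight: 0.8874 servings and 2.505 servings → $3.94.
Cheapest feasible corner: $3.94.

$3.94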